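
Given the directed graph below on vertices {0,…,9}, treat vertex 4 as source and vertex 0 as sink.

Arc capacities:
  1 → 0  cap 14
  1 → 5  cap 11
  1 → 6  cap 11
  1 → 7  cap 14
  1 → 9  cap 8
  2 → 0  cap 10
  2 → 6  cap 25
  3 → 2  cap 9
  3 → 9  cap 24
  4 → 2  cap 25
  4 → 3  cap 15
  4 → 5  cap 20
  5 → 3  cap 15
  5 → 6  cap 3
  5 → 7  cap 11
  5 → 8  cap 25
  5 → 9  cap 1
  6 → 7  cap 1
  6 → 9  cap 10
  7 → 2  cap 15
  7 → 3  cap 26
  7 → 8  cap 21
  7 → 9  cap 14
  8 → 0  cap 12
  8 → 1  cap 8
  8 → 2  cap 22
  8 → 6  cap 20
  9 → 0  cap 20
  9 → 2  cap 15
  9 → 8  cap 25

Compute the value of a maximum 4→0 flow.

augment #1: 4→2→0 bottleneck 10, total now 10
augment #2: 4→3→9→0 bottleneck 15, total now 25
augment #3: 4→5→8→0 bottleneck 12, total now 37
augment #4: 4→5→9→0 bottleneck 1, total now 38
augment #5: 4→2→6→9→0 bottleneck 4, total now 42
augment #6: 4→5→8→1→0 bottleneck 7, total now 49
augment #7: 4→2→6→7→8→1→0 bottleneck 1, total now 50

Maximum flow value: 50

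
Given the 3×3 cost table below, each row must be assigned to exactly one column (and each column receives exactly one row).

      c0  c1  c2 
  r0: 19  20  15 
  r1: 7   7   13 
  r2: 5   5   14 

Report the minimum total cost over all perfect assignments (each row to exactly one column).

one of 2 optimal assignments: row0→col2 (cost 15), row1→col0 (cost 7), row2→col1 (cost 5)
total = 15 + 7 + 5 = 27

Minimum assignment cost: 27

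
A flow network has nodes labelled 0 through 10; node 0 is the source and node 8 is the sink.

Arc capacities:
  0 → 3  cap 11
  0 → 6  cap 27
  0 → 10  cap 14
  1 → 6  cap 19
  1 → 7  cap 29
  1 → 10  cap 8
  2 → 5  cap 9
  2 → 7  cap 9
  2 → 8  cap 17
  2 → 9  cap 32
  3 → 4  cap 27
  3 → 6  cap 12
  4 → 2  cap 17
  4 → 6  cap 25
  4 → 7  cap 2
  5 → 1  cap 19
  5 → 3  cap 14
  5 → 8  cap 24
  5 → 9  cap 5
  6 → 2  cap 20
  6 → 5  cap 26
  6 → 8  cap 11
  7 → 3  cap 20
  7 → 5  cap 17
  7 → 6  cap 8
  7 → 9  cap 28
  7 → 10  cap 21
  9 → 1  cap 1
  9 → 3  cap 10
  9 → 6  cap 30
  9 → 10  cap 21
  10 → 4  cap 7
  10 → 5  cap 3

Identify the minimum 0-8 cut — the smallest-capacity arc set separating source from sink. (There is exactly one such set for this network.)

augment #1: 0→6→8 push 11
augment #2: 0→6→2→8 push 16
augment #3: 0→10→5→8 push 3
augment #4: 0→3→4→2→8 push 1
augment #5: 0→3→6→5→8 push 10
augment #6: 0→10→4→2→5→8 push 7
max flow = 48; residual-reachable set from 0 gives S-side
cut edges (S→T): {(0,3), (0,6), (10,4), (10,5)} total cap 48

Min-cut arcs: {(0,3), (0,6), (10,4), (10,5)} (total capacity 48)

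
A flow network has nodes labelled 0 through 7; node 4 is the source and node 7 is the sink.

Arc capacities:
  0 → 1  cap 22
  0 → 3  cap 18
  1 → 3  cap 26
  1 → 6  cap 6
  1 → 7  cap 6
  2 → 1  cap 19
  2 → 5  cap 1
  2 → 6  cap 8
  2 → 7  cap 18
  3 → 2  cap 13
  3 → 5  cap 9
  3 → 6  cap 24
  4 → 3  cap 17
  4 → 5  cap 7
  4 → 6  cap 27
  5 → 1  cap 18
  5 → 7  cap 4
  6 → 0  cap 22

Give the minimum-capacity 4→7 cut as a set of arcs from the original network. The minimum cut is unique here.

Min-cut arcs: {(1,7), (3,2), (5,7)} (total capacity 23)

augment #1: 4→5→7 push 4
augment #2: 4→3→2→7 push 13
augment #3: 4→5→1→7 push 3
augment #4: 4→3→5→1→7 push 3
max flow = 23; residual-reachable set from 4 gives S-side
cut edges (S→T): {(1,7), (3,2), (5,7)} total cap 23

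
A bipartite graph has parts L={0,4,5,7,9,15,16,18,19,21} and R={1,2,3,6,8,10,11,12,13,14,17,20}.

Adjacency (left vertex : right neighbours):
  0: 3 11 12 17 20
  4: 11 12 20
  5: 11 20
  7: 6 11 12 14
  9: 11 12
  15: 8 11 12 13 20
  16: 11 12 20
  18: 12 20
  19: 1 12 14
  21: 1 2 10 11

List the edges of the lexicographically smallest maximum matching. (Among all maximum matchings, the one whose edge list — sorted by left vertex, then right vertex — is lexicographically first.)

Lex-smallest maximum matching: {(0,3), (4,11), (5,20), (7,6), (9,12), (15,8), (19,1), (21,2)}

|M| = 8 (so the lex-smallest maximum matching has 8 edges)
process left vertices in ascending order; for each, take the smallest-labelled available neighbour that still permits 8 edges overall, or leave it unmatched if none does
lex-smallest matching: {0-3, 4-11, 5-20, 7-6, 9-12, 15-8, 19-1, 21-2}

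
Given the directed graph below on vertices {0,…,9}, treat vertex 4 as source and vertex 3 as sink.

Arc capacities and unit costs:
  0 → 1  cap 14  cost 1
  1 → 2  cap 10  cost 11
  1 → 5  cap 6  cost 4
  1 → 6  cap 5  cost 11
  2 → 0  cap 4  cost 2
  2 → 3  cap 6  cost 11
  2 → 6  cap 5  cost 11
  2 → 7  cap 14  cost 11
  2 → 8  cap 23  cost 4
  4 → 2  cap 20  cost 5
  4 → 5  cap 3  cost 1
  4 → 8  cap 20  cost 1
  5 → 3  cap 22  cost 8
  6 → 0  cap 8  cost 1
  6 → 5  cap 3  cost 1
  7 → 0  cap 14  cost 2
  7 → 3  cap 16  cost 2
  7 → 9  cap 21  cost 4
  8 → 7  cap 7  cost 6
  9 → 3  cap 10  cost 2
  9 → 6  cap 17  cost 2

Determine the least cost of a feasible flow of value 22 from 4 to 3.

Minimum cost for 22 units: 294

shortest-cost path #1: 4→5→3 push 3 @ unit cost 9 (adds 27)
shortest-cost path #2: 4→8→7→3 push 7 @ unit cost 9 (adds 63)
shortest-cost path #3: 4→2→3 push 6 @ unit cost 16 (adds 96)
shortest-cost path #4: 4→2→7→3 push 6 @ unit cost 18 (adds 108)
total cost = 294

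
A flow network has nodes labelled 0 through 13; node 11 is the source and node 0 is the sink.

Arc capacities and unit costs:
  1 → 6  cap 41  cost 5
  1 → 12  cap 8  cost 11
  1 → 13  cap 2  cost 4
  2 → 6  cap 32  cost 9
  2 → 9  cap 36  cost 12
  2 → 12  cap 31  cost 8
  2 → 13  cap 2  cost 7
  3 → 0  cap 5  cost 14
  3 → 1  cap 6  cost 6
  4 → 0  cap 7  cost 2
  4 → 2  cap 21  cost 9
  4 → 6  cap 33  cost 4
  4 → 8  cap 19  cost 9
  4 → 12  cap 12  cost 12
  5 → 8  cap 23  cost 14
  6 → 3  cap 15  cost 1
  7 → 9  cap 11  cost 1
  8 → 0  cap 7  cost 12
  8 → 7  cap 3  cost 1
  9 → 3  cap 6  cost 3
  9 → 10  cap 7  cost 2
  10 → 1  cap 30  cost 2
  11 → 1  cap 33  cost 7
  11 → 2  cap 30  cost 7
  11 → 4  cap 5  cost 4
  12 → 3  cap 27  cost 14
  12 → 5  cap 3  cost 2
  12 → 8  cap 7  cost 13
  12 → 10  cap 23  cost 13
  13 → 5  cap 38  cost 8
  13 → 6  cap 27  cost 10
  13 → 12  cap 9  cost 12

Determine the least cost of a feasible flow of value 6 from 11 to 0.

shortest-cost path #1: 11→4→0 push 5 @ unit cost 6 (adds 30)
shortest-cost path #2: 11→1→6→3→0 push 1 @ unit cost 27 (adds 27)
total cost = 57

Minimum cost for 6 units: 57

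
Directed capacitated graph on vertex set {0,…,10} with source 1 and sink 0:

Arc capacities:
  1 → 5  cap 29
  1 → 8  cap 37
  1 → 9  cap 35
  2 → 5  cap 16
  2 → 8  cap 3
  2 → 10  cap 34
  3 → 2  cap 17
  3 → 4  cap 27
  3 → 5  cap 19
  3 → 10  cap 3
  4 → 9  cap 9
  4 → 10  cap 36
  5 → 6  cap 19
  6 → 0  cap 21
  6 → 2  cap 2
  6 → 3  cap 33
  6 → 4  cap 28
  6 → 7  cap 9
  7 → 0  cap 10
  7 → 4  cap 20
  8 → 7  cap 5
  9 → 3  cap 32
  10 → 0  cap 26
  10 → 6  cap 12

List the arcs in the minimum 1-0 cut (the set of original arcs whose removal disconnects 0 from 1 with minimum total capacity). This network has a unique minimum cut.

Min-cut arcs: {(5,6), (8,7), (9,3)} (total capacity 56)

augment #1: 1→5→6→0 push 19
augment #2: 1→8→7→0 push 5
augment #3: 1→9→3→10→0 push 3
augment #4: 1→9→3→2→10→0 push 17
augment #5: 1→9→3→4→10→0 push 6
augment #6: 1→9→3→4→10→6→0 push 2
augment #7: 1→9→3→4→10→6→7→0 push 4
max flow = 56; residual-reachable set from 1 gives S-side
cut edges (S→T): {(5,6), (8,7), (9,3)} total cap 56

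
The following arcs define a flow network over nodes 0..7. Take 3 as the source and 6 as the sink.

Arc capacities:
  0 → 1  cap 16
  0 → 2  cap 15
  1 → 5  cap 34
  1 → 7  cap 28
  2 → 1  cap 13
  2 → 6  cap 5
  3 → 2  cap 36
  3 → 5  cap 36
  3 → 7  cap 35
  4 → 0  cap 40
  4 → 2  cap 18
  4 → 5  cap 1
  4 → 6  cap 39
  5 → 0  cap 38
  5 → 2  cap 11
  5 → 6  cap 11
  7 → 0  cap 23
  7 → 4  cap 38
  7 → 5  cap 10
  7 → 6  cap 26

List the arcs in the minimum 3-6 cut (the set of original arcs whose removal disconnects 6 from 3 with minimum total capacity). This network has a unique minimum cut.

augment #1: 3→2→6 push 5
augment #2: 3→5→6 push 11
augment #3: 3→7→6 push 26
augment #4: 3→7→4→6 push 9
augment #5: 3→2→1→7→4→6 push 13
augment #6: 3→5→0→1→7→4→6 push 15
max flow = 79; residual-reachable set from 3 gives S-side
cut edges (S→T): {(1,7), (2,6), (3,7), (5,6)} total cap 79

Min-cut arcs: {(1,7), (2,6), (3,7), (5,6)} (total capacity 79)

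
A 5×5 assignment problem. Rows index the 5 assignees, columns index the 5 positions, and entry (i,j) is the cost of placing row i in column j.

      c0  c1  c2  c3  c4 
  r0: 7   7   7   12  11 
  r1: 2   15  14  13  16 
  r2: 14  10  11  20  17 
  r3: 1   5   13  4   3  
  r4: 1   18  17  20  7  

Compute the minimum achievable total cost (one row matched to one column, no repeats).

Minimum assignment cost: 30

optimal assignment: row0→col2 (cost 7), row1→col0 (cost 2), row2→col1 (cost 10), row3→col3 (cost 4), row4→col4 (cost 7)
total = 7 + 2 + 10 + 4 + 7 = 30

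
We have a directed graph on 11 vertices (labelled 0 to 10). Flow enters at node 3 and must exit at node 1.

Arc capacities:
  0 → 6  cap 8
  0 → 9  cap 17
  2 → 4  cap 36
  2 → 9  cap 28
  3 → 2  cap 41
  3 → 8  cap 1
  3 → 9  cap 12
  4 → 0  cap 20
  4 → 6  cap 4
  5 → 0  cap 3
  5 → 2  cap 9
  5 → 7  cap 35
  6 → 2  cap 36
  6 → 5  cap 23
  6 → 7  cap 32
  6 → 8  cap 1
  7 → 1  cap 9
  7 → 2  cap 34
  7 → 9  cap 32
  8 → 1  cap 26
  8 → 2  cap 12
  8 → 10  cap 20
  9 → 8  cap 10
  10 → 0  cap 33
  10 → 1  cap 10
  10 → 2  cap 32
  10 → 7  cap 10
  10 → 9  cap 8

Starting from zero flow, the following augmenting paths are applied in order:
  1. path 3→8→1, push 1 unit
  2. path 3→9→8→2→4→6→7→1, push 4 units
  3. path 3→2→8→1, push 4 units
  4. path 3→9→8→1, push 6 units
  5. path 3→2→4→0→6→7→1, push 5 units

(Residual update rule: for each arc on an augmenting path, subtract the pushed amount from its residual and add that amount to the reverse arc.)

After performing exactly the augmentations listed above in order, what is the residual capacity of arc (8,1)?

after path 1 (3→8→1, push 1): res(8,1)=25
after path 2 (3→9→8→2→4→6→7→1, push 4): res(8,1)=25
after path 3 (3→2→8→1, push 4): res(8,1)=21
after path 4 (3→9→8→1, push 6): res(8,1)=15
after path 5 (3→2→4→0→6→7→1, push 5): res(8,1)=15

Residual capacity of (8,1): 15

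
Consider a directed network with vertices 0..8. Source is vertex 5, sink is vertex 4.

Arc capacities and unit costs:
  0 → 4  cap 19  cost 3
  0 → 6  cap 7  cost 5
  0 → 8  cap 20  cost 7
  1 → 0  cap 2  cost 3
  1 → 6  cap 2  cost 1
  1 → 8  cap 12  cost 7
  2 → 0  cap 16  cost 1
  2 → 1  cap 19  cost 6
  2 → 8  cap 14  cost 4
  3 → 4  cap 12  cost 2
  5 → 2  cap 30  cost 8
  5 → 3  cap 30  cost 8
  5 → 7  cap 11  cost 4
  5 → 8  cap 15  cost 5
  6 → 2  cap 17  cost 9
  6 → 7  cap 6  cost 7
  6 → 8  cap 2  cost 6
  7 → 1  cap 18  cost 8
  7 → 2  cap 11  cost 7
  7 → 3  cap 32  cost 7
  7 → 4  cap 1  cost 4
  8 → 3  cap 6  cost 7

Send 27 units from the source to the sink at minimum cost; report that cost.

shortest-cost path #1: 5→7→4 push 1 @ unit cost 8 (adds 8)
shortest-cost path #2: 5→3→4 push 12 @ unit cost 10 (adds 120)
shortest-cost path #3: 5→2→0→4 push 14 @ unit cost 12 (adds 168)
total cost = 296

Minimum cost for 27 units: 296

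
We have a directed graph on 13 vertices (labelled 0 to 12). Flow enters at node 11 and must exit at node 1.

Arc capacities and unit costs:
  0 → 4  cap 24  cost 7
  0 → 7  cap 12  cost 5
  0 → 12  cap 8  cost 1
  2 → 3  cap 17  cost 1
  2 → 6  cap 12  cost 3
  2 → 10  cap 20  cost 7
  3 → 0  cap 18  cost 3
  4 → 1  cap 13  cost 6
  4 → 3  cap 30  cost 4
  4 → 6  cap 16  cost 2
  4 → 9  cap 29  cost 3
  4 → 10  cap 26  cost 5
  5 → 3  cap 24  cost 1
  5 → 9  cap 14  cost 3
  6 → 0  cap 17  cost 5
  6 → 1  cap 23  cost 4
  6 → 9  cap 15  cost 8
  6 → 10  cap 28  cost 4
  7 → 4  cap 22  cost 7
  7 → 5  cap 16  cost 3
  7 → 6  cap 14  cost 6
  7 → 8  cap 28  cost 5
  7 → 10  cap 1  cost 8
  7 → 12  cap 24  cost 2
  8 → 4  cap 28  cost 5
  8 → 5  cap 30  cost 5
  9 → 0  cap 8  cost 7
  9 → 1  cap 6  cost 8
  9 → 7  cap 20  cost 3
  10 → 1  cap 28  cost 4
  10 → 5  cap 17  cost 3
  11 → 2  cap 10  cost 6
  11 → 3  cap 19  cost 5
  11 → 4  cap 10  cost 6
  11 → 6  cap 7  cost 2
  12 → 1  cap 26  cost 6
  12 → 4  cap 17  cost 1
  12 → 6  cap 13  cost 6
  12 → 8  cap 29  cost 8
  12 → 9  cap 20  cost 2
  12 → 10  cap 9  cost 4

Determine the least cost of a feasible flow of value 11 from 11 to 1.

Minimum cost for 11 units: 90

shortest-cost path #1: 11→6→1 push 7 @ unit cost 6 (adds 42)
shortest-cost path #2: 11→4→1 push 4 @ unit cost 12 (adds 48)
total cost = 90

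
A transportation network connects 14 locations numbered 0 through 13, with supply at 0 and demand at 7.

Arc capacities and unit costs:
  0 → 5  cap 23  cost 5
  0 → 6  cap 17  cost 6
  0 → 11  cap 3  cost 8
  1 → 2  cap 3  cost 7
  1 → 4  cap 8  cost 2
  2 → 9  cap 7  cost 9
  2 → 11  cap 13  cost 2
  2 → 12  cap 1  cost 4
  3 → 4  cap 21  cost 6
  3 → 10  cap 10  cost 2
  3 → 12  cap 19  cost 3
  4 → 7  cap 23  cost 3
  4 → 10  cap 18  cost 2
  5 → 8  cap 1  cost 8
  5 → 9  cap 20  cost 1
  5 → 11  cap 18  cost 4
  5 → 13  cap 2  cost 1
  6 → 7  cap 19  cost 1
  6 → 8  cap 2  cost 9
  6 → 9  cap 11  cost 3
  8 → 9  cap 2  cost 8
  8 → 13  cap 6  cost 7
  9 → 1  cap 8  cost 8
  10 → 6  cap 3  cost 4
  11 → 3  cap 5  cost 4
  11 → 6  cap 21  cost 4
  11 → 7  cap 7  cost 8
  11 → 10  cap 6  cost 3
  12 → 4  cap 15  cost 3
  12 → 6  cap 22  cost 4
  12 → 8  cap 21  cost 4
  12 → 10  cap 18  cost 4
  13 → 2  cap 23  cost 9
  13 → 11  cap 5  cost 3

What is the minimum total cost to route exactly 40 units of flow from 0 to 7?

shortest-cost path #1: 0→6→7 push 17 @ unit cost 7 (adds 119)
shortest-cost path #2: 0→11→6→7 push 2 @ unit cost 13 (adds 26)
shortest-cost path #3: 0→11→7 push 1 @ unit cost 16 (adds 16)
shortest-cost path #4: 0→5→11→7 push 6 @ unit cost 17 (adds 102)
shortest-cost path #5: 0→5→9→1→4→7 push 8 @ unit cost 19 (adds 152)
shortest-cost path #6: 0→5→11→3→4→7 push 5 @ unit cost 22 (adds 110)
shortest-cost path #7: 0→5→13→2→12→4→7 push 1 @ unit cost 25 (adds 25)
total cost = 550

Minimum cost for 40 units: 550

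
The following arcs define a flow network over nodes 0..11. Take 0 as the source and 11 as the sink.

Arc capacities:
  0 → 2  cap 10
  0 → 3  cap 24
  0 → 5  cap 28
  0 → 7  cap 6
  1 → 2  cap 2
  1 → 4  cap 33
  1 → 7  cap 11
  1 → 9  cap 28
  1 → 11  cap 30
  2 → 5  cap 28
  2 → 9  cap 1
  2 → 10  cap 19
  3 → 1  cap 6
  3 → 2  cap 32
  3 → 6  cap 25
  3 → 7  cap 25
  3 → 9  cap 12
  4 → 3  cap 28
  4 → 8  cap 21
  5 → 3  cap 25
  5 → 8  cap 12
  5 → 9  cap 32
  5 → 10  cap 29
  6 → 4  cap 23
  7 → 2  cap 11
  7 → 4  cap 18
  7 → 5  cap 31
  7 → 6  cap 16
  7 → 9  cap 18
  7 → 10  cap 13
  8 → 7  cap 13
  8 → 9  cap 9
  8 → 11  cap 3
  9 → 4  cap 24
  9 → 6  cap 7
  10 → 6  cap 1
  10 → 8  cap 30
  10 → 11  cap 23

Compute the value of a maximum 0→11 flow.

Maximum flow value: 32

augment #1: 0→2→10→11 bottleneck 10, total now 10
augment #2: 0→3→1→11 bottleneck 6, total now 16
augment #3: 0→5→8→11 bottleneck 3, total now 19
augment #4: 0→5→10→11 bottleneck 13, total now 32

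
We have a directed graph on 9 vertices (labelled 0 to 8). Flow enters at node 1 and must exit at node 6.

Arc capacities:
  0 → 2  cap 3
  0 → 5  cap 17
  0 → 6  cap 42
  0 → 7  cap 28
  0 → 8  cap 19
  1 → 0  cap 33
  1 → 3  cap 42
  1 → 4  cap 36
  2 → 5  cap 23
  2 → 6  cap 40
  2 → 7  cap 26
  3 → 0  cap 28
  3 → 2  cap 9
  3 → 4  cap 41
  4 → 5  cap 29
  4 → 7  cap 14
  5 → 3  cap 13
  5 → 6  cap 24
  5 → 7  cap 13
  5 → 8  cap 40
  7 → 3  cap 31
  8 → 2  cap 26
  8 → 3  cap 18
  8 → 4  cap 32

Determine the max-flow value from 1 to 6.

Maximum flow value: 99

augment #1: 1→0→6 bottleneck 33, total now 33
augment #2: 1→3→0→6 bottleneck 9, total now 42
augment #3: 1→3→2→6 bottleneck 9, total now 51
augment #4: 1→4→5→6 bottleneck 24, total now 75
augment #5: 1→3→0→2→6 bottleneck 3, total now 78
augment #6: 1→3→0→8→2→6 bottleneck 16, total now 94
augment #7: 1→4→5→8→2→6 bottleneck 5, total now 99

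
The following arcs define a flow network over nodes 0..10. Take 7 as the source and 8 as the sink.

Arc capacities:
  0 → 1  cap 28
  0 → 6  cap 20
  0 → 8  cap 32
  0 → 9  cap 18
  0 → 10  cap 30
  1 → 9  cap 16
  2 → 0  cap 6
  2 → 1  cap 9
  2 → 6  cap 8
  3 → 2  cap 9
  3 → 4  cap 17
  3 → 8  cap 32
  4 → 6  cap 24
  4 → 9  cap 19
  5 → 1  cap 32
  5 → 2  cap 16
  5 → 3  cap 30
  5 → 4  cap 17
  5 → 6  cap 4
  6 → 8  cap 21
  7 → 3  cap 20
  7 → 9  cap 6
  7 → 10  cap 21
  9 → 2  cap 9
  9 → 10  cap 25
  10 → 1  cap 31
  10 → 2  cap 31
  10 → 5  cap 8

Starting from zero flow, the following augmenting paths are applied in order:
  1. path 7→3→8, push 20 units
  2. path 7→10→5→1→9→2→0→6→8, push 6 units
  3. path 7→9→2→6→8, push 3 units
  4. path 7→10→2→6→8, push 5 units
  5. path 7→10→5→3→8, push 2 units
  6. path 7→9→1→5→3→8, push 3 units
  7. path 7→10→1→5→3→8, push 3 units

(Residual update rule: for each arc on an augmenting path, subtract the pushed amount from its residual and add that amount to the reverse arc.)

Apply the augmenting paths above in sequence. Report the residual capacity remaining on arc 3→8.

after path 1 (7→3→8, push 20): res(3,8)=12
after path 2 (7→10→5→1→9→2→0→6→8, push 6): res(3,8)=12
after path 3 (7→9→2→6→8, push 3): res(3,8)=12
after path 4 (7→10→2→6→8, push 5): res(3,8)=12
after path 5 (7→10→5→3→8, push 2): res(3,8)=10
after path 6 (7→9→1→5→3→8, push 3): res(3,8)=7
after path 7 (7→10→1→5→3→8, push 3): res(3,8)=4

Residual capacity of (3,8): 4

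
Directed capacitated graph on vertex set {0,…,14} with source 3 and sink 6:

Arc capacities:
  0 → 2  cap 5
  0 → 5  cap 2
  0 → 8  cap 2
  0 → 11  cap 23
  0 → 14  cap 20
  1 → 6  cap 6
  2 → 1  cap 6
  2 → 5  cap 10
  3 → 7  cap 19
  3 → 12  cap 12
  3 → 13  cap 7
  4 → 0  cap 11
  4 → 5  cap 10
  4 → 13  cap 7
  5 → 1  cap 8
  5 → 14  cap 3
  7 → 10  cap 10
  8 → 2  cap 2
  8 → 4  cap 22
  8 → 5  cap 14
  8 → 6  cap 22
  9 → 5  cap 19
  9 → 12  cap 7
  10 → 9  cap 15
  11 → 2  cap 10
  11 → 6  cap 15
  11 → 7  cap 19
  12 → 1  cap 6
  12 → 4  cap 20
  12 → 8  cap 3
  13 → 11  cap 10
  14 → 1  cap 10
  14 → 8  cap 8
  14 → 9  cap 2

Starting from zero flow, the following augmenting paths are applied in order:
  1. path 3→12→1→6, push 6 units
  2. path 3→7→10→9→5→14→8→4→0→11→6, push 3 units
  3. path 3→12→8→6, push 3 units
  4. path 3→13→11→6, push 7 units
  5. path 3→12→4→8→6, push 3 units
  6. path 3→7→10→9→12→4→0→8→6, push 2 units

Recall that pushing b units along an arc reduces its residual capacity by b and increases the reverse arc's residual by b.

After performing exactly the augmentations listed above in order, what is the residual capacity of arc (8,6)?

Residual capacity of (8,6): 14

after path 1 (3→12→1→6, push 6): res(8,6)=22
after path 2 (3→7→10→9→5→14→8→4→0→11→6, push 3): res(8,6)=22
after path 3 (3→12→8→6, push 3): res(8,6)=19
after path 4 (3→13→11→6, push 7): res(8,6)=19
after path 5 (3→12→4→8→6, push 3): res(8,6)=16
after path 6 (3→7→10→9→12→4→0→8→6, push 2): res(8,6)=14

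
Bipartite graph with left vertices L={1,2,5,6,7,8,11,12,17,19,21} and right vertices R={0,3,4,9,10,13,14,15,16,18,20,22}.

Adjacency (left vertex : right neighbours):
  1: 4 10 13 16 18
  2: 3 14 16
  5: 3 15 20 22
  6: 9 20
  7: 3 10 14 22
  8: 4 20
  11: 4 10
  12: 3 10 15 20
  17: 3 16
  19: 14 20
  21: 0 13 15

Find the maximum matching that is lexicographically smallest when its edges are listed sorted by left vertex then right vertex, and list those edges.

Lex-smallest maximum matching: {(1,13), (2,3), (5,15), (6,9), (7,22), (8,4), (11,10), (12,20), (17,16), (19,14), (21,0)}

|M| = 11 (so the lex-smallest maximum matching has 11 edges)
process left vertices in ascending order; for each, take the smallest-labelled available neighbour that still permits 11 edges overall, or leave it unmatched if none does
lex-smallest matching: {1-13, 2-3, 5-15, 6-9, 7-22, 8-4, 11-10, 12-20, 17-16, 19-14, 21-0}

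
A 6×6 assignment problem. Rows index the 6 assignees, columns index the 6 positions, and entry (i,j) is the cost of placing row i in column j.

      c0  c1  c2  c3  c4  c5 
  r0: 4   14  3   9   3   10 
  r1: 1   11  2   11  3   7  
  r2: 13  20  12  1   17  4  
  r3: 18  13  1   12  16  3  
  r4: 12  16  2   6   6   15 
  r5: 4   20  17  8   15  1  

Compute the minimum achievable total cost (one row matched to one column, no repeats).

optimal assignment: row0→col4 (cost 3), row1→col0 (cost 1), row2→col3 (cost 1), row3→col1 (cost 13), row4→col2 (cost 2), row5→col5 (cost 1)
total = 3 + 1 + 1 + 13 + 2 + 1 = 21

Minimum assignment cost: 21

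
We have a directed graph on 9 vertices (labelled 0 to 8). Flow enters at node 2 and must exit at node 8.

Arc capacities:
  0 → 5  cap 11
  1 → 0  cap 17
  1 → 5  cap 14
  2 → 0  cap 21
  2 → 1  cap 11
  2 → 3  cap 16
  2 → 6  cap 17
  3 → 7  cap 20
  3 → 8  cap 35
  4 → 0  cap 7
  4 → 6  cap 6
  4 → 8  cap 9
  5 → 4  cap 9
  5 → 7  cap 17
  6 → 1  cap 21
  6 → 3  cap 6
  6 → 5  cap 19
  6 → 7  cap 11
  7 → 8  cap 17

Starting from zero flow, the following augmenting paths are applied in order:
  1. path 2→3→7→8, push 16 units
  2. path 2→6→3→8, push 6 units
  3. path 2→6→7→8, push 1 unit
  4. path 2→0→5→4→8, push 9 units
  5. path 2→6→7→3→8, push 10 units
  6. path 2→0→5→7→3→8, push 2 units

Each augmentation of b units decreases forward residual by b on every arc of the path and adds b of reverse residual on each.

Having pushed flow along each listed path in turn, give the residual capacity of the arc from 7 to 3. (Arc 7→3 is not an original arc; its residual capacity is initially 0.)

after path 1 (2→3→7→8, push 16): res(7,3)=16
after path 2 (2→6→3→8, push 6): res(7,3)=16
after path 3 (2→6→7→8, push 1): res(7,3)=16
after path 4 (2→0→5→4→8, push 9): res(7,3)=16
after path 5 (2→6→7→3→8, push 10): res(7,3)=6
after path 6 (2→0→5→7→3→8, push 2): res(7,3)=4

Residual capacity of (7,3): 4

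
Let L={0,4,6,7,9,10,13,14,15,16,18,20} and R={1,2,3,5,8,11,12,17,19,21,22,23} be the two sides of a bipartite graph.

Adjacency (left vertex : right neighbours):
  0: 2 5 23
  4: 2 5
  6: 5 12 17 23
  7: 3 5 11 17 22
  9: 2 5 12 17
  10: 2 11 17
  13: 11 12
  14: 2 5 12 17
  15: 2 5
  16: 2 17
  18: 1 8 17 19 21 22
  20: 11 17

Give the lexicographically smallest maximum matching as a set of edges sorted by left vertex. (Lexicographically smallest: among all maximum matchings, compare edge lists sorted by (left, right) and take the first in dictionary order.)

Lex-smallest maximum matching: {(0,2), (4,5), (6,23), (7,3), (9,12), (10,11), (14,17), (18,1)}

|M| = 8 (so the lex-smallest maximum matching has 8 edges)
process left vertices in ascending order; for each, take the smallest-labelled available neighbour that still permits 8 edges overall, or leave it unmatched if none does
lex-smallest matching: {0-2, 4-5, 6-23, 7-3, 9-12, 10-11, 14-17, 18-1}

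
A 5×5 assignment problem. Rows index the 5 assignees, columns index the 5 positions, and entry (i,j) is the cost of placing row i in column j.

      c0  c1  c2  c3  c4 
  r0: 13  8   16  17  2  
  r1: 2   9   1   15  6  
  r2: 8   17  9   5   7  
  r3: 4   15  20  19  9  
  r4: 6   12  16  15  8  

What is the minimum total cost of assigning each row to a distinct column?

Minimum assignment cost: 24

optimal assignment: row0→col4 (cost 2), row1→col2 (cost 1), row2→col3 (cost 5), row3→col0 (cost 4), row4→col1 (cost 12)
total = 2 + 1 + 5 + 4 + 12 = 24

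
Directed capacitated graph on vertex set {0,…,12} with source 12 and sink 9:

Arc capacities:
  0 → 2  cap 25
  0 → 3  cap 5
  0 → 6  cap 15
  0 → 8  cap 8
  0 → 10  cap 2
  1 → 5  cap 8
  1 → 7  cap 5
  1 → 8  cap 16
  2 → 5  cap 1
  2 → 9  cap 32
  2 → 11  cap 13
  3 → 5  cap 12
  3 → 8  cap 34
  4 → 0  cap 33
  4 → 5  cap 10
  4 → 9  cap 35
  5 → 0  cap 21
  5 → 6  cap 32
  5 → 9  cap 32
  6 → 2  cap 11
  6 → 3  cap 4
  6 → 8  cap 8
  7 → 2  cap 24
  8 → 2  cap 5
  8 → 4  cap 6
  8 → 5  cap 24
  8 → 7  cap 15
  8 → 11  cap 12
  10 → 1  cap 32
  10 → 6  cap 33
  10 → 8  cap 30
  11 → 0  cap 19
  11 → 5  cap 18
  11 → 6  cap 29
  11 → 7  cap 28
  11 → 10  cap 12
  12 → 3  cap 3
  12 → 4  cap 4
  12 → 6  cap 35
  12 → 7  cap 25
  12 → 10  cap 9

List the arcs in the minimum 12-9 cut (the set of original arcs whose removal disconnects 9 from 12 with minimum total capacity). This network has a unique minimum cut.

augment #1: 12→4→9 push 4
augment #2: 12→3→5→9 push 3
augment #3: 12→6→2→9 push 11
augment #4: 12→7→2→9 push 21
augment #5: 12→6→3→5→9 push 4
augment #6: 12→6→8→4→9 push 6
augment #7: 12→6→8→5→9 push 2
augment #8: 12→7→2→5→9 push 1
augment #9: 12→10→1→5→9 push 8
augment #10: 12→10→8→5→9 push 1
augment #11: 12→7→2→11→5→9 push 2
max flow = 63; residual-reachable set from 12 gives S-side
cut edges (S→T): {(6,2), (6,3), (6,8), (7,2), (12,3), (12,4), (12,10)} total cap 63

Min-cut arcs: {(6,2), (6,3), (6,8), (7,2), (12,3), (12,4), (12,10)} (total capacity 63)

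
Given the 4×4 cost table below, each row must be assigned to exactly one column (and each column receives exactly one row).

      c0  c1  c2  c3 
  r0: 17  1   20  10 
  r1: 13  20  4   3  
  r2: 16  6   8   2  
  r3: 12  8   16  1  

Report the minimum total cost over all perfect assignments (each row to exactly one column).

optimal assignment: row0→col1 (cost 1), row1→col2 (cost 4), row2→col3 (cost 2), row3→col0 (cost 12)
total = 1 + 4 + 2 + 12 = 19

Minimum assignment cost: 19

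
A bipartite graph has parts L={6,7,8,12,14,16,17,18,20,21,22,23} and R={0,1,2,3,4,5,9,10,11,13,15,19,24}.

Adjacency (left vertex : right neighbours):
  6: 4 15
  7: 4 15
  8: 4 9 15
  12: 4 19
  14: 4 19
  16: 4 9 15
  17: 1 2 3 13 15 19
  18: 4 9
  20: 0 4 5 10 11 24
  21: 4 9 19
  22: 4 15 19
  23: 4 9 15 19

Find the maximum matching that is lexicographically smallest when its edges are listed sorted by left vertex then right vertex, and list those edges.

|M| = 6 (so the lex-smallest maximum matching has 6 edges)
process left vertices in ascending order; for each, take the smallest-labelled available neighbour that still permits 6 edges overall, or leave it unmatched if none does
lex-smallest matching: {6-4, 7-15, 8-9, 12-19, 17-1, 20-0}

Lex-smallest maximum matching: {(6,4), (7,15), (8,9), (12,19), (17,1), (20,0)}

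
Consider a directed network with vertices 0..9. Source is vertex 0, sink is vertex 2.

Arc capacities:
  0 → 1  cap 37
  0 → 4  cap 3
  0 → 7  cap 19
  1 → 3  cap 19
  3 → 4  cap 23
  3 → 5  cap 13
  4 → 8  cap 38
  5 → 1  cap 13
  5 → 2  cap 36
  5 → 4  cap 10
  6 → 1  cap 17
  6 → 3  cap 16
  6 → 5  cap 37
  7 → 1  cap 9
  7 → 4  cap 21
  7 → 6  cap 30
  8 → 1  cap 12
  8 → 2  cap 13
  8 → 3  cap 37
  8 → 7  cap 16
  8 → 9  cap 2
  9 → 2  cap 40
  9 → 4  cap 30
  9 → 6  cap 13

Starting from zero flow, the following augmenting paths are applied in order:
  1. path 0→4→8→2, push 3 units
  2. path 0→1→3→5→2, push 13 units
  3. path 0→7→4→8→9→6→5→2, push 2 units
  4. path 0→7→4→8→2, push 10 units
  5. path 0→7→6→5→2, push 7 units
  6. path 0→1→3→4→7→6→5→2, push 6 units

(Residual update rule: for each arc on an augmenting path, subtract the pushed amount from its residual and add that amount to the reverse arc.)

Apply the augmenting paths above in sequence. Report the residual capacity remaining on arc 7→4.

after path 1 (0→4→8→2, push 3): res(7,4)=21
after path 2 (0→1→3→5→2, push 13): res(7,4)=21
after path 3 (0→7→4→8→9→6→5→2, push 2): res(7,4)=19
after path 4 (0→7→4→8→2, push 10): res(7,4)=9
after path 5 (0→7→6→5→2, push 7): res(7,4)=9
after path 6 (0→1→3→4→7→6→5→2, push 6): res(7,4)=15

Residual capacity of (7,4): 15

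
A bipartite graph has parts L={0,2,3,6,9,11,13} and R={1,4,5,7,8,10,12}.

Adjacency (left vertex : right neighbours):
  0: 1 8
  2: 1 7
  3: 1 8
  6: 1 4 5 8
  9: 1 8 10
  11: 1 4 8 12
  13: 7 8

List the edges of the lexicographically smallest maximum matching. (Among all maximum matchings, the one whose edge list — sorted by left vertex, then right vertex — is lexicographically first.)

|M| = 6 (so the lex-smallest maximum matching has 6 edges)
process left vertices in ascending order; for each, take the smallest-labelled available neighbour that still permits 6 edges overall, or leave it unmatched if none does
lex-smallest matching: {0-1, 2-7, 3-8, 6-4, 9-10, 11-12}

Lex-smallest maximum matching: {(0,1), (2,7), (3,8), (6,4), (9,10), (11,12)}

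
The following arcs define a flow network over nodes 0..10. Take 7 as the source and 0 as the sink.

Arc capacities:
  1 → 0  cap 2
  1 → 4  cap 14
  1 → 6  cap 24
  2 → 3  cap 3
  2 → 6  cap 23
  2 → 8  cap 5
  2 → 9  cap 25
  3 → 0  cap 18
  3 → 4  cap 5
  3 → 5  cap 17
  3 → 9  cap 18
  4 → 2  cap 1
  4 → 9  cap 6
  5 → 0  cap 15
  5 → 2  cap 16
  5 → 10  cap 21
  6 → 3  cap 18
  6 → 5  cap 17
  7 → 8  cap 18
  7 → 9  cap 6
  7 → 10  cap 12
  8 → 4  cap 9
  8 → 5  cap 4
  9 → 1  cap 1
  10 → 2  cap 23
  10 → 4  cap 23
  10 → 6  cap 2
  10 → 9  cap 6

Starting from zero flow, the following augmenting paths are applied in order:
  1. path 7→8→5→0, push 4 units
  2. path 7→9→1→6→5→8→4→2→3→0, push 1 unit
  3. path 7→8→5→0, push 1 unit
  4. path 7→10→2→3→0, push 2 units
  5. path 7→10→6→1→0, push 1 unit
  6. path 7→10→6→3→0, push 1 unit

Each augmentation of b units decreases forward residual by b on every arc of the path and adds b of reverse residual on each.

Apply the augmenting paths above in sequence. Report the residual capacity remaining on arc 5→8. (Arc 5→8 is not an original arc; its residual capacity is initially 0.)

Residual capacity of (5,8): 4

after path 1 (7→8→5→0, push 4): res(5,8)=4
after path 2 (7→9→1→6→5→8→4→2→3→0, push 1): res(5,8)=3
after path 3 (7→8→5→0, push 1): res(5,8)=4
after path 4 (7→10→2→3→0, push 2): res(5,8)=4
after path 5 (7→10→6→1→0, push 1): res(5,8)=4
after path 6 (7→10→6→3→0, push 1): res(5,8)=4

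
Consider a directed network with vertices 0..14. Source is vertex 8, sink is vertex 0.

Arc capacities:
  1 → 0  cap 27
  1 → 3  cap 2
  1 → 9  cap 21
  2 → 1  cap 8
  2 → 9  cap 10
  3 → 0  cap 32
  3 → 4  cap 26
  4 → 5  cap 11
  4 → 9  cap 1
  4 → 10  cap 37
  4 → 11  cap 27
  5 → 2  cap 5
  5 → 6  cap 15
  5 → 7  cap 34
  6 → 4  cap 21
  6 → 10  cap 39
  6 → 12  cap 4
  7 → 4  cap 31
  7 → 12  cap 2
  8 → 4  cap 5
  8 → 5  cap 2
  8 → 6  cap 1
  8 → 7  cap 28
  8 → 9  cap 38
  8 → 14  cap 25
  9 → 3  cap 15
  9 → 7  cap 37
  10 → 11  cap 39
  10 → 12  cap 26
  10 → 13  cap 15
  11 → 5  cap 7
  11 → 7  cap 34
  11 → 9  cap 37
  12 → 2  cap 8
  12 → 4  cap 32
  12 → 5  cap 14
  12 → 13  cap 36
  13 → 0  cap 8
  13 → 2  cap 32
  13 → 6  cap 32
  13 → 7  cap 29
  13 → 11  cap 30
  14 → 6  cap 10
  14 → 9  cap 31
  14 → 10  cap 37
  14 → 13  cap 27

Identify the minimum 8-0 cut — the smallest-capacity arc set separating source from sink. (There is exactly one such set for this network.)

augment #1: 8→9→3→0 push 15
augment #2: 8→14→13→0 push 8
augment #3: 8→5→2→1→0 push 2
augment #4: 8→4→5→2→1→0 push 3
augment #5: 8→6→12→2→1→0 push 1
augment #6: 8→7→12→2→1→0 push 2
max flow = 31; residual-reachable set from 8 gives S-side
cut edges (S→T): {(2,1), (9,3), (13,0)} total cap 31

Min-cut arcs: {(2,1), (9,3), (13,0)} (total capacity 31)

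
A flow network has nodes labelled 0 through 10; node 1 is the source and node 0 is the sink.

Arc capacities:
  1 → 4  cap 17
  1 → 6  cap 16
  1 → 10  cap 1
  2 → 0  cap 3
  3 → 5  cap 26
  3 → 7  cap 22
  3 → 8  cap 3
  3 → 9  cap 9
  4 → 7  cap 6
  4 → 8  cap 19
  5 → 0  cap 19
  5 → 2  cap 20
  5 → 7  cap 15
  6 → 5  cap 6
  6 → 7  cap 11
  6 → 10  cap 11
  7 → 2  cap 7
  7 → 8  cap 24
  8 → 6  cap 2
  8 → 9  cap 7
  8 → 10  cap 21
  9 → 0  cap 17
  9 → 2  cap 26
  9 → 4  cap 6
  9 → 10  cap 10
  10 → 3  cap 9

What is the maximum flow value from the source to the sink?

augment #1: 1→6→5→0 bottleneck 6, total now 6
augment #2: 1→4→7→2→0 bottleneck 3, total now 9
augment #3: 1→4→8→9→0 bottleneck 7, total now 16
augment #4: 1→10→3→5→0 bottleneck 1, total now 17
augment #5: 1→6→10→3→5→0 bottleneck 8, total now 25

Maximum flow value: 25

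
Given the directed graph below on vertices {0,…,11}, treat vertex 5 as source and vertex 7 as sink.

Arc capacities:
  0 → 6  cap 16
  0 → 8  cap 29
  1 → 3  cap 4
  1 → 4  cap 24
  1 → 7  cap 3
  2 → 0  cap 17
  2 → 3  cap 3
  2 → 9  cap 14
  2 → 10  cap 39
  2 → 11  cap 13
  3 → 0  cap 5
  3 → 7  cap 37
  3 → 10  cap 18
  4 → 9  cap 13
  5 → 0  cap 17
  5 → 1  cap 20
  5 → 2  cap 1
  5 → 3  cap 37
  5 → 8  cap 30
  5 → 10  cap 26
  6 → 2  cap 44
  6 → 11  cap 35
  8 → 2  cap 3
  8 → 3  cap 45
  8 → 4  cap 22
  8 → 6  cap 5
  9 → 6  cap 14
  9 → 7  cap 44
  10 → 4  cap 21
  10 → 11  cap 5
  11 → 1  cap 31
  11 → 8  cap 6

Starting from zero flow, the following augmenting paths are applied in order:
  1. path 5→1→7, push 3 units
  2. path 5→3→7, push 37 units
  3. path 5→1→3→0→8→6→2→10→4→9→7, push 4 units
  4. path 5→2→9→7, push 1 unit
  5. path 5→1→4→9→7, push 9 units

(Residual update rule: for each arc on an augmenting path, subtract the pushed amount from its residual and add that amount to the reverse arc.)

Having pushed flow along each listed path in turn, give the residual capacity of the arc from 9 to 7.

after path 1 (5→1→7, push 3): res(9,7)=44
after path 2 (5→3→7, push 37): res(9,7)=44
after path 3 (5→1→3→0→8→6→2→10→4→9→7, push 4): res(9,7)=40
after path 4 (5→2→9→7, push 1): res(9,7)=39
after path 5 (5→1→4→9→7, push 9): res(9,7)=30

Residual capacity of (9,7): 30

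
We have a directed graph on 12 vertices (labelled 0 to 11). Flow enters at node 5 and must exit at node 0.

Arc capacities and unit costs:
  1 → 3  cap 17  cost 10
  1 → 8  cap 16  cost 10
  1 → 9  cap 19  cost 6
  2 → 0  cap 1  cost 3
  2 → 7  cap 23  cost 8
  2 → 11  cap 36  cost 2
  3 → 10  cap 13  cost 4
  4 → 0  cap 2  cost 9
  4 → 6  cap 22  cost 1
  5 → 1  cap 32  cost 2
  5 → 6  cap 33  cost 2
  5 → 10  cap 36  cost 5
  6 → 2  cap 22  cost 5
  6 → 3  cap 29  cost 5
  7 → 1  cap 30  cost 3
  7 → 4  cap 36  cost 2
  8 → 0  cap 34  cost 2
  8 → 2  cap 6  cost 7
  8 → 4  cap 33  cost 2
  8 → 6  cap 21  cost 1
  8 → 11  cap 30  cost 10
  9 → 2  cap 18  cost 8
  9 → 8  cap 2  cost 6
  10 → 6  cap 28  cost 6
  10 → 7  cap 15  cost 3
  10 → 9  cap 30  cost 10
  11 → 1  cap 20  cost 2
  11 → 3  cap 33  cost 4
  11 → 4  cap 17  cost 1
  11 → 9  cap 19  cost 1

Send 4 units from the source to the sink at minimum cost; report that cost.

shortest-cost path #1: 5→6→2→0 push 1 @ unit cost 10 (adds 10)
shortest-cost path #2: 5→1→8→0 push 3 @ unit cost 14 (adds 42)
total cost = 52

Minimum cost for 4 units: 52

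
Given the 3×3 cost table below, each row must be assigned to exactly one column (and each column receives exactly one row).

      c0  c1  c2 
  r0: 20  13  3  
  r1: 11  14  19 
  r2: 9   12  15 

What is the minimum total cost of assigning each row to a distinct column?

Minimum assignment cost: 26

one of 2 optimal assignments: row0→col2 (cost 3), row1→col0 (cost 11), row2→col1 (cost 12)
total = 3 + 11 + 12 = 26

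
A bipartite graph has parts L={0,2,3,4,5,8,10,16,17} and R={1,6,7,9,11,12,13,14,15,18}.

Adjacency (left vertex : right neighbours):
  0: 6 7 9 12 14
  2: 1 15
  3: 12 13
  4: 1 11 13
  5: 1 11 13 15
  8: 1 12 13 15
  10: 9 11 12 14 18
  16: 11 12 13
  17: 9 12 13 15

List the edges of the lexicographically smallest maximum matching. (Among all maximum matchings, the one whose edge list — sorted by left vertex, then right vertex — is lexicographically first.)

Lex-smallest maximum matching: {(0,6), (2,1), (3,12), (4,11), (5,13), (8,15), (10,14), (17,9)}

|M| = 8 (so the lex-smallest maximum matching has 8 edges)
process left vertices in ascending order; for each, take the smallest-labelled available neighbour that still permits 8 edges overall, or leave it unmatched if none does
lex-smallest matching: {0-6, 2-1, 3-12, 4-11, 5-13, 8-15, 10-14, 17-9}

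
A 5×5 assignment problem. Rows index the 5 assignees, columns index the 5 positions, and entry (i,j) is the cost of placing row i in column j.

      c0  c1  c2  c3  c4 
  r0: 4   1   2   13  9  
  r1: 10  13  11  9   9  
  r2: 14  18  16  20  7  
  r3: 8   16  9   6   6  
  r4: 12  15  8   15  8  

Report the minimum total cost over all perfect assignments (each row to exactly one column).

optimal assignment: row0→col1 (cost 1), row1→col0 (cost 10), row2→col4 (cost 7), row3→col3 (cost 6), row4→col2 (cost 8)
total = 1 + 10 + 7 + 6 + 8 = 32

Minimum assignment cost: 32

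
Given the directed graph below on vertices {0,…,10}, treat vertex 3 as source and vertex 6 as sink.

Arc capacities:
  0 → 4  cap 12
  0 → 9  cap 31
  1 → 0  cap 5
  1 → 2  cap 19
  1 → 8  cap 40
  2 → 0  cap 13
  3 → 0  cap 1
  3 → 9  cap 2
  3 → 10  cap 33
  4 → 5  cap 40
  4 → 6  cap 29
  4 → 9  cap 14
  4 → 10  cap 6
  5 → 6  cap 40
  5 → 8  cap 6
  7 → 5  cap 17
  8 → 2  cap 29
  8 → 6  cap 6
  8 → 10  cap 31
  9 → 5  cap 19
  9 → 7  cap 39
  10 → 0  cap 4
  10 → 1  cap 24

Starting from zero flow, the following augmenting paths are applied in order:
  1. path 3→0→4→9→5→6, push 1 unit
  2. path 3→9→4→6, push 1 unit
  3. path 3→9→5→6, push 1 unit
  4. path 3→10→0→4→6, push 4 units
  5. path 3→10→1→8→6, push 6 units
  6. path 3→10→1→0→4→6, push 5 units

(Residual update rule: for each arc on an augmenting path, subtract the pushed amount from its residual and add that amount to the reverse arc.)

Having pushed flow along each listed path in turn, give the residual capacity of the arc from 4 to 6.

Residual capacity of (4,6): 19

after path 1 (3→0→4→9→5→6, push 1): res(4,6)=29
after path 2 (3→9→4→6, push 1): res(4,6)=28
after path 3 (3→9→5→6, push 1): res(4,6)=28
after path 4 (3→10→0→4→6, push 4): res(4,6)=24
after path 5 (3→10→1→8→6, push 6): res(4,6)=24
after path 6 (3→10→1→0→4→6, push 5): res(4,6)=19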